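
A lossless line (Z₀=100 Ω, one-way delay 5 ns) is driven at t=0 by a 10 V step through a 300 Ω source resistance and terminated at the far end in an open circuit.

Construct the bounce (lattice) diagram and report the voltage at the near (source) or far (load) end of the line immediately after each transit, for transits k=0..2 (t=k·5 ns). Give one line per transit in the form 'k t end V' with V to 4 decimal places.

0 0 source 2.5000
1 5 load 5.0000
2 10 source 6.2500

Γ_L=1.000000, Γ_S=0.500000; launch V₁=10·100/400=2.500000
k=0 src: V=2.5000
k=1 load: inc=2.500000, refl=2.500000·1.000000=2.5000; V=0.000000+2.500000+2.500000=5.0000
k=2 src: inc=2.500000, refl=2.500000·0.500000=1.2500; V=2.500000+2.500000+1.250000=6.2500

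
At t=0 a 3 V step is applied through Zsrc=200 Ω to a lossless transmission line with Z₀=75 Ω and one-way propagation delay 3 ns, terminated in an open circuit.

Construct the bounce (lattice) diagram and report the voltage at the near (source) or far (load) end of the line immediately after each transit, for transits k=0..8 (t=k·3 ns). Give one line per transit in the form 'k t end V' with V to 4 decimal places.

0 0 source 0.8182
1 3 load 1.6364
2 6 source 2.0083
3 9 load 2.3802
4 12 source 2.5492
5 15 load 2.7183
6 18 source 2.7951
7 21 load 2.8719
8 24 source 2.9069

Γ_L=1.000000, Γ_S=0.454545; launch V₁=3·75/275=0.818182
k=0 src: V=0.8182
k=1 load: inc=0.818182, refl=0.818182·1.000000=0.8182; V=0.000000+0.818182+0.818182=1.6364
k=2 src: inc=0.818182, refl=0.818182·0.454545=0.3719; V=0.818182+0.818182+0.371901=2.0083
k=3 load: inc=0.371901, refl=0.371901·1.000000=0.3719; V=1.636364+0.371901+0.371901=2.3802
k=4 src: inc=0.371901, refl=0.371901·0.454545=0.1690; V=2.008264+0.371901+0.169046=2.5492
k=5 load: inc=0.169046, refl=0.169046·1.000000=0.1690; V=2.380165+0.169046+0.169046=2.7183
k=6 src: inc=0.169046, refl=0.169046·0.454545=0.0768; V=2.549211+0.169046+0.076839=2.7951
k=7 load: inc=0.076839, refl=0.076839·1.000000=0.0768; V=2.718257+0.076839+0.076839=2.8719
k=8 src: inc=0.076839, refl=0.076839·0.454545=0.0349; V=2.795096+0.076839+0.034927=2.9069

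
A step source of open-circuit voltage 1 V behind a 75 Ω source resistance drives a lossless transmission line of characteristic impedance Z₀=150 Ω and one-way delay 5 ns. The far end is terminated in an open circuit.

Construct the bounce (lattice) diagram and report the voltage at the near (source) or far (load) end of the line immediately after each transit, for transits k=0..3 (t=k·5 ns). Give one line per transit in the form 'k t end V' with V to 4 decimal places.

0 0 source 0.6667
1 5 load 1.3333
2 10 source 1.1111
3 15 load 0.8889

Γ_L=1.000000, Γ_S=-0.333333; launch V₁=1·150/225=0.666667
k=0 src: V=0.6667
k=1 load: inc=0.666667, refl=0.666667·1.000000=0.6667; V=0.000000+0.666667+0.666667=1.3333
k=2 src: inc=0.666667, refl=0.666667·-0.333333=-0.2222; V=0.666667+0.666667+-0.222222=1.1111
k=3 load: inc=-0.222222, refl=-0.222222·1.000000=-0.2222; V=1.333333+-0.222222+-0.222222=0.8889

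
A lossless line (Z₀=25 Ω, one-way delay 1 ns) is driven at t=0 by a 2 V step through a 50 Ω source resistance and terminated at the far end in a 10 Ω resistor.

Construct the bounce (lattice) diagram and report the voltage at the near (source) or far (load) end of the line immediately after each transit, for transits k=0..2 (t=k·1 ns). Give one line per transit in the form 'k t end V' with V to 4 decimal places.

0 0 source 0.6667
1 1 load 0.3810
2 2 source 0.2857

Γ_L=-0.428571, Γ_S=0.333333; launch V₁=2·25/75=0.666667
k=0 src: V=0.6667
k=1 load: inc=0.666667, refl=0.666667·-0.428571=-0.2857; V=0.000000+0.666667+-0.285714=0.3810
k=2 src: inc=-0.285714, refl=-0.285714·0.333333=-0.0952; V=0.666667+-0.285714+-0.095238=0.2857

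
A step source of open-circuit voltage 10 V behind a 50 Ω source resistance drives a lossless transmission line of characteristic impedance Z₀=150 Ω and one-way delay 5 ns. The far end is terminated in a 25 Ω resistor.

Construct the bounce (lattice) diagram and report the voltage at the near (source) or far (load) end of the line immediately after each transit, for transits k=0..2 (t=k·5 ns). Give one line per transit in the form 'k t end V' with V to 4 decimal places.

0 0 source 7.5000
1 5 load 2.1429
2 10 source 4.8214

Γ_L=-0.714286, Γ_S=-0.500000; launch V₁=10·150/200=7.500000
k=0 src: V=7.5000
k=1 load: inc=7.500000, refl=7.500000·-0.714286=-5.3571; V=0.000000+7.500000+-5.357143=2.1429
k=2 src: inc=-5.357143, refl=-5.357143·-0.500000=2.6786; V=7.500000+-5.357143+2.678571=4.8214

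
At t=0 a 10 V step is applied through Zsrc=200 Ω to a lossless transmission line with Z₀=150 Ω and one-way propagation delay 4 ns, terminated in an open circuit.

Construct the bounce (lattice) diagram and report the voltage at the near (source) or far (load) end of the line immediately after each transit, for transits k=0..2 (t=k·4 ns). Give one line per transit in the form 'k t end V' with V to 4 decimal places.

0 0 source 4.2857
1 4 load 8.5714
2 8 source 9.1837

Γ_L=1.000000, Γ_S=0.142857; launch V₁=10·150/350=4.285714
k=0 src: V=4.2857
k=1 load: inc=4.285714, refl=4.285714·1.000000=4.2857; V=0.000000+4.285714+4.285714=8.5714
k=2 src: inc=4.285714, refl=4.285714·0.142857=0.6122; V=4.285714+4.285714+0.612245=9.1837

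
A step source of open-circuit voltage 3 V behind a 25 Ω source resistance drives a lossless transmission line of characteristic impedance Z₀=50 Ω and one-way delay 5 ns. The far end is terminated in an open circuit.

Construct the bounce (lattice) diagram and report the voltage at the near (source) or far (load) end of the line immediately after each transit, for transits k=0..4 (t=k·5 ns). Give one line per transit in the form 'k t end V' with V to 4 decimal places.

Γ_L=1.000000, Γ_S=-0.333333; launch V₁=3·50/75=2.000000
k=0 src: V=2.0000
k=1 load: inc=2.000000, refl=2.000000·1.000000=2.0000; V=0.000000+2.000000+2.000000=4.0000
k=2 src: inc=2.000000, refl=2.000000·-0.333333=-0.6667; V=2.000000+2.000000+-0.666667=3.3333
k=3 load: inc=-0.666667, refl=-0.666667·1.000000=-0.6667; V=4.000000+-0.666667+-0.666667=2.6667
k=4 src: inc=-0.666667, refl=-0.666667·-0.333333=0.2222; V=3.333333+-0.666667+0.222222=2.8889

0 0 source 2.0000
1 5 load 4.0000
2 10 source 3.3333
3 15 load 2.6667
4 20 source 2.8889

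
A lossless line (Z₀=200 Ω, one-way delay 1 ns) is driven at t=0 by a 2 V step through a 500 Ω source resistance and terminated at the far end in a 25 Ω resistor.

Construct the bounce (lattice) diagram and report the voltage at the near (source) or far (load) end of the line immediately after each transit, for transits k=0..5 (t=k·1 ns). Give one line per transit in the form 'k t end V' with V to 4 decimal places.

0 0 source 0.5714
1 1 load 0.1270
2 2 source -0.0635
3 3 load 0.0847
4 4 source 0.1481
5 5 load 0.0988

Γ_L=-0.777778, Γ_S=0.428571; launch V₁=2·200/700=0.571429
k=0 src: V=0.5714
k=1 load: inc=0.571429, refl=0.571429·-0.777778=-0.4444; V=0.000000+0.571429+-0.444444=0.1270
k=2 src: inc=-0.444444, refl=-0.444444·0.428571=-0.1905; V=0.571429+-0.444444+-0.190476=-0.0635
k=3 load: inc=-0.190476, refl=-0.190476·-0.777778=0.1481; V=0.126984+-0.190476+0.148148=0.0847
k=4 src: inc=0.148148, refl=0.148148·0.428571=0.0635; V=-0.063492+0.148148+0.063492=0.1481
k=5 load: inc=0.063492, refl=0.063492·-0.777778=-0.0494; V=0.084656+0.063492+-0.049383=0.0988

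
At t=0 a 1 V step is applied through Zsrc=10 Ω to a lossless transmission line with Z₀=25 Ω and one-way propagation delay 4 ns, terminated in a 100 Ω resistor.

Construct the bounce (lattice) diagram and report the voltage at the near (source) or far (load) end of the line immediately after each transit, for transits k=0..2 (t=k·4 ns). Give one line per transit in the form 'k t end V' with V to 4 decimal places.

Γ_L=0.600000, Γ_S=-0.428571; launch V₁=1·25/35=0.714286
k=0 src: V=0.7143
k=1 load: inc=0.714286, refl=0.714286·0.600000=0.4286; V=0.000000+0.714286+0.428571=1.1429
k=2 src: inc=0.428571, refl=0.428571·-0.428571=-0.1837; V=0.714286+0.428571+-0.183673=0.9592

0 0 source 0.7143
1 4 load 1.1429
2 8 source 0.9592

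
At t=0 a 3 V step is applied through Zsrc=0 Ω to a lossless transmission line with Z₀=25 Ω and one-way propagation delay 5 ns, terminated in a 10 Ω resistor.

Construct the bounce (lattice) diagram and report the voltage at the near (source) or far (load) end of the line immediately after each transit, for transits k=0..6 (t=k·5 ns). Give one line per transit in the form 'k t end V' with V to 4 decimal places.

0 0 source 3.0000
1 5 load 1.7143
2 10 source 3.0000
3 15 load 2.4490
4 20 source 3.0000
5 25 load 2.7638
6 30 source 3.0000

Γ_L=-0.428571, Γ_S=-1.000000; launch V₁=3·25/25=3.000000
k=0 src: V=3.0000
k=1 load: inc=3.000000, refl=3.000000·-0.428571=-1.2857; V=0.000000+3.000000+-1.285714=1.7143
k=2 src: inc=-1.285714, refl=-1.285714·-1.000000=1.2857; V=3.000000+-1.285714+1.285714=3.0000
k=3 load: inc=1.285714, refl=1.285714·-0.428571=-0.5510; V=1.714286+1.285714+-0.551020=2.4490
k=4 src: inc=-0.551020, refl=-0.551020·-1.000000=0.5510; V=3.000000+-0.551020+0.551020=3.0000
k=5 load: inc=0.551020, refl=0.551020·-0.428571=-0.2362; V=2.448980+0.551020+-0.236152=2.7638
k=6 src: inc=-0.236152, refl=-0.236152·-1.000000=0.2362; V=3.000000+-0.236152+0.236152=3.0000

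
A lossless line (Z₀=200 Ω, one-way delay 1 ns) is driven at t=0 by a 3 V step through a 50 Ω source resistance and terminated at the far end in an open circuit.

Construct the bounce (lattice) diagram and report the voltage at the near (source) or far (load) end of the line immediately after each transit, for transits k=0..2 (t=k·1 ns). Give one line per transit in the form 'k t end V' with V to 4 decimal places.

Γ_L=1.000000, Γ_S=-0.600000; launch V₁=3·200/250=2.400000
k=0 src: V=2.4000
k=1 load: inc=2.400000, refl=2.400000·1.000000=2.4000; V=0.000000+2.400000+2.400000=4.8000
k=2 src: inc=2.400000, refl=2.400000·-0.600000=-1.4400; V=2.400000+2.400000+-1.440000=3.3600

0 0 source 2.4000
1 1 load 4.8000
2 2 source 3.3600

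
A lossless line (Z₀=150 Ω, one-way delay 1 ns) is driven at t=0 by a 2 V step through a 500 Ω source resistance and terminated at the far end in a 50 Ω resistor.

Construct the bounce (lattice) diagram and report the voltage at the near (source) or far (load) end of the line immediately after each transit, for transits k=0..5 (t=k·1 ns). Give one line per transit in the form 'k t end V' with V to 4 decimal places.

Γ_L=-0.500000, Γ_S=0.538462; launch V₁=2·150/650=0.461538
k=0 src: V=0.4615
k=1 load: inc=0.461538, refl=0.461538·-0.500000=-0.2308; V=0.000000+0.461538+-0.230769=0.2308
k=2 src: inc=-0.230769, refl=-0.230769·0.538462=-0.1243; V=0.461538+-0.230769+-0.124260=0.1065
k=3 load: inc=-0.124260, refl=-0.124260·-0.500000=0.0621; V=0.230769+-0.124260+0.062130=0.1686
k=4 src: inc=0.062130, refl=0.062130·0.538462=0.0335; V=0.106509+0.062130+0.033455=0.2021
k=5 load: inc=0.033455, refl=0.033455·-0.500000=-0.0167; V=0.168639+0.033455+-0.016727=0.1854

0 0 source 0.4615
1 1 load 0.2308
2 2 source 0.1065
3 3 load 0.1686
4 4 source 0.2021
5 5 load 0.1854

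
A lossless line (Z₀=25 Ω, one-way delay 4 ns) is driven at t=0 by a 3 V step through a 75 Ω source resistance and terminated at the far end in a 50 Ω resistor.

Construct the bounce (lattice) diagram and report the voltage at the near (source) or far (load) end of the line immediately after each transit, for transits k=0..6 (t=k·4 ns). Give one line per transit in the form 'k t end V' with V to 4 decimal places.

0 0 source 0.7500
1 4 load 1.0000
2 8 source 1.1250
3 12 load 1.1667
4 16 source 1.1875
5 20 load 1.1944
6 24 source 1.1979

Γ_L=0.333333, Γ_S=0.500000; launch V₁=3·25/100=0.750000
k=0 src: V=0.7500
k=1 load: inc=0.750000, refl=0.750000·0.333333=0.2500; V=0.000000+0.750000+0.250000=1.0000
k=2 src: inc=0.250000, refl=0.250000·0.500000=0.1250; V=0.750000+0.250000+0.125000=1.1250
k=3 load: inc=0.125000, refl=0.125000·0.333333=0.0417; V=1.000000+0.125000+0.041667=1.1667
k=4 src: inc=0.041667, refl=0.041667·0.500000=0.0208; V=1.125000+0.041667+0.020833=1.1875
k=5 load: inc=0.020833, refl=0.020833·0.333333=0.0069; V=1.166667+0.020833+0.006944=1.1944
k=6 src: inc=0.006944, refl=0.006944·0.500000=0.0035; V=1.187500+0.006944+0.003472=1.1979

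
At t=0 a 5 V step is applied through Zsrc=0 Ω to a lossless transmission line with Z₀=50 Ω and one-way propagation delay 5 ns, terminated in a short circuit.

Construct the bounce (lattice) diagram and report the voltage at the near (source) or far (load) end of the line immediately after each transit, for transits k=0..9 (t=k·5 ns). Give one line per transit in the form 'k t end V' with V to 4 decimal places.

Γ_L=-1.000000, Γ_S=-1.000000; launch V₁=5·50/50=5.000000
k=0 src: V=5.0000
k=1 load: inc=5.000000, refl=5.000000·-1.000000=-5.0000; V=0.000000+5.000000+-5.000000=0.0000
k=2 src: inc=-5.000000, refl=-5.000000·-1.000000=5.0000; V=5.000000+-5.000000+5.000000=5.0000
k=3 load: inc=5.000000, refl=5.000000·-1.000000=-5.0000; V=0.000000+5.000000+-5.000000=0.0000
k=4 src: inc=-5.000000, refl=-5.000000·-1.000000=5.0000; V=5.000000+-5.000000+5.000000=5.0000
k=5 load: inc=5.000000, refl=5.000000·-1.000000=-5.0000; V=0.000000+5.000000+-5.000000=0.0000
k=6 src: inc=-5.000000, refl=-5.000000·-1.000000=5.0000; V=5.000000+-5.000000+5.000000=5.0000
k=7 load: inc=5.000000, refl=5.000000·-1.000000=-5.0000; V=0.000000+5.000000+-5.000000=0.0000
k=8 src: inc=-5.000000, refl=-5.000000·-1.000000=5.0000; V=5.000000+-5.000000+5.000000=5.0000
k=9 load: inc=5.000000, refl=5.000000·-1.000000=-5.0000; V=0.000000+5.000000+-5.000000=0.0000

0 0 source 5.0000
1 5 load 0.0000
2 10 source 5.0000
3 15 load 0.0000
4 20 source 5.0000
5 25 load 0.0000
6 30 source 5.0000
7 35 load 0.0000
8 40 source 5.0000
9 45 load 0.0000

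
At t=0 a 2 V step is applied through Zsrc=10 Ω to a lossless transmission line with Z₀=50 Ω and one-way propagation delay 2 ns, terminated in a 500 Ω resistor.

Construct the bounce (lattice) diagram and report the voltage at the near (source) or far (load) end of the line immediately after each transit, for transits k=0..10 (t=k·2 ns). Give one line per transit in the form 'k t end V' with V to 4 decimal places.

0 0 source 1.6667
1 2 load 3.0303
2 4 source 2.1212
3 6 load 1.3774
4 8 source 1.8733
5 10 load 2.2790
6 12 source 2.0085
7 14 load 1.7872
8 16 source 1.9347
9 18 load 2.0555
10 20 source 1.9750

Γ_L=0.818182, Γ_S=-0.666667; launch V₁=2·50/60=1.666667
k=0 src: V=1.6667
k=1 load: inc=1.666667, refl=1.666667·0.818182=1.3636; V=0.000000+1.666667+1.363636=3.0303
k=2 src: inc=1.363636, refl=1.363636·-0.666667=-0.9091; V=1.666667+1.363636+-0.909091=2.1212
k=3 load: inc=-0.909091, refl=-0.909091·0.818182=-0.7438; V=3.030303+-0.909091+-0.743802=1.3774
k=4 src: inc=-0.743802, refl=-0.743802·-0.666667=0.4959; V=2.121212+-0.743802+0.495868=1.8733
k=5 load: inc=0.495868, refl=0.495868·0.818182=0.4057; V=1.377410+0.495868+0.405710=2.2790
k=6 src: inc=0.405710, refl=0.405710·-0.666667=-0.2705; V=1.873278+0.405710+-0.270473=2.0085
k=7 load: inc=-0.270473, refl=-0.270473·0.818182=-0.2213; V=2.278988+-0.270473+-0.221296=1.7872
k=8 src: inc=-0.221296, refl=-0.221296·-0.666667=0.1475; V=2.008515+-0.221296+0.147531=1.9347
k=9 load: inc=0.147531, refl=0.147531·0.818182=0.1207; V=1.787219+0.147531+0.120707=2.0555
k=10 src: inc=0.120707, refl=0.120707·-0.666667=-0.0805; V=1.934749+0.120707+-0.080471=1.9750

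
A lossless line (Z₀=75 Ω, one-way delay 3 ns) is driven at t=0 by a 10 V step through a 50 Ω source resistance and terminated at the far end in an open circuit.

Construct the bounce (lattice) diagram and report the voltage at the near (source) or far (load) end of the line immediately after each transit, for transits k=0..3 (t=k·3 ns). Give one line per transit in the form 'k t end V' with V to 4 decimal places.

0 0 source 6.0000
1 3 load 12.0000
2 6 source 10.8000
3 9 load 9.6000

Γ_L=1.000000, Γ_S=-0.200000; launch V₁=10·75/125=6.000000
k=0 src: V=6.0000
k=1 load: inc=6.000000, refl=6.000000·1.000000=6.0000; V=0.000000+6.000000+6.000000=12.0000
k=2 src: inc=6.000000, refl=6.000000·-0.200000=-1.2000; V=6.000000+6.000000+-1.200000=10.8000
k=3 load: inc=-1.200000, refl=-1.200000·1.000000=-1.2000; V=12.000000+-1.200000+-1.200000=9.6000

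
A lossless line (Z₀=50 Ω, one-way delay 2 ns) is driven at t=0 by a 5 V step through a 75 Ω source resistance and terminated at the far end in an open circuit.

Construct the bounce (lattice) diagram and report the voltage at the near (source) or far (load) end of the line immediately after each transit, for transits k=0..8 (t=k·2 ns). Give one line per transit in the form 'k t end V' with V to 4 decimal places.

Γ_L=1.000000, Γ_S=0.200000; launch V₁=5·50/125=2.000000
k=0 src: V=2.0000
k=1 load: inc=2.000000, refl=2.000000·1.000000=2.0000; V=0.000000+2.000000+2.000000=4.0000
k=2 src: inc=2.000000, refl=2.000000·0.200000=0.4000; V=2.000000+2.000000+0.400000=4.4000
k=3 load: inc=0.400000, refl=0.400000·1.000000=0.4000; V=4.000000+0.400000+0.400000=4.8000
k=4 src: inc=0.400000, refl=0.400000·0.200000=0.0800; V=4.400000+0.400000+0.080000=4.8800
k=5 load: inc=0.080000, refl=0.080000·1.000000=0.0800; V=4.800000+0.080000+0.080000=4.9600
k=6 src: inc=0.080000, refl=0.080000·0.200000=0.0160; V=4.880000+0.080000+0.016000=4.9760
k=7 load: inc=0.016000, refl=0.016000·1.000000=0.0160; V=4.960000+0.016000+0.016000=4.9920
k=8 src: inc=0.016000, refl=0.016000·0.200000=0.0032; V=4.976000+0.016000+0.003200=4.9952

0 0 source 2.0000
1 2 load 4.0000
2 4 source 4.4000
3 6 load 4.8000
4 8 source 4.8800
5 10 load 4.9600
6 12 source 4.9760
7 14 load 4.9920
8 16 source 4.9952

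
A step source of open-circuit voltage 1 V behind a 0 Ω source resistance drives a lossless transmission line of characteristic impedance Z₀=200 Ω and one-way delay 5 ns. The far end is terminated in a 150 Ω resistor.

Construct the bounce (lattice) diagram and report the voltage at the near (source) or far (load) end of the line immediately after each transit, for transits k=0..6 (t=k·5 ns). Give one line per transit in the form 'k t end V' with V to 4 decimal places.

Γ_L=-0.142857, Γ_S=-1.000000; launch V₁=1·200/200=1.000000
k=0 src: V=1.0000
k=1 load: inc=1.000000, refl=1.000000·-0.142857=-0.1429; V=0.000000+1.000000+-0.142857=0.8571
k=2 src: inc=-0.142857, refl=-0.142857·-1.000000=0.1429; V=1.000000+-0.142857+0.142857=1.0000
k=3 load: inc=0.142857, refl=0.142857·-0.142857=-0.0204; V=0.857143+0.142857+-0.020408=0.9796
k=4 src: inc=-0.020408, refl=-0.020408·-1.000000=0.0204; V=1.000000+-0.020408+0.020408=1.0000
k=5 load: inc=0.020408, refl=0.020408·-0.142857=-0.0029; V=0.979592+0.020408+-0.002915=0.9971
k=6 src: inc=-0.002915, refl=-0.002915·-1.000000=0.0029; V=1.000000+-0.002915+0.002915=1.0000

0 0 source 1.0000
1 5 load 0.8571
2 10 source 1.0000
3 15 load 0.9796
4 20 source 1.0000
5 25 load 0.9971
6 30 source 1.0000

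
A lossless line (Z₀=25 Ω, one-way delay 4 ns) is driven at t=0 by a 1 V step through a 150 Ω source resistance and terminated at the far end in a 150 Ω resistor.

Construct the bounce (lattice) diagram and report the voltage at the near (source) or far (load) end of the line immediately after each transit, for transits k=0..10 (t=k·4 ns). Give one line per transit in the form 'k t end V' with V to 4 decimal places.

0 0 source 0.1429
1 4 load 0.2449
2 8 source 0.3178
3 12 load 0.3698
4 16 source 0.4070
5 20 load 0.4336
6 24 source 0.4526
7 28 load 0.4661
8 32 source 0.4758
9 36 load 0.4827
10 40 source 0.4877

Γ_L=0.714286, Γ_S=0.714286; launch V₁=1·25/175=0.142857
k=0 src: V=0.1429
k=1 load: inc=0.142857, refl=0.142857·0.714286=0.1020; V=0.000000+0.142857+0.102041=0.2449
k=2 src: inc=0.102041, refl=0.102041·0.714286=0.0729; V=0.142857+0.102041+0.072886=0.3178
k=3 load: inc=0.072886, refl=0.072886·0.714286=0.0521; V=0.244898+0.072886+0.052062=0.3698
k=4 src: inc=0.052062, refl=0.052062·0.714286=0.0372; V=0.317784+0.052062+0.037187=0.4070
k=5 load: inc=0.037187, refl=0.037187·0.714286=0.0266; V=0.369846+0.037187+0.026562=0.4336
k=6 src: inc=0.026562, refl=0.026562·0.714286=0.0190; V=0.407033+0.026562+0.018973=0.4526
k=7 load: inc=0.018973, refl=0.018973·0.714286=0.0136; V=0.433595+0.018973+0.013552=0.4661
k=8 src: inc=0.013552, refl=0.013552·0.714286=0.0097; V=0.452568+0.013552+0.009680=0.4758
k=9 load: inc=0.009680, refl=0.009680·0.714286=0.0069; V=0.466120+0.009680+0.006914=0.4827
k=10 src: inc=0.006914, refl=0.006914·0.714286=0.0049; V=0.475800+0.006914+0.004939=0.4877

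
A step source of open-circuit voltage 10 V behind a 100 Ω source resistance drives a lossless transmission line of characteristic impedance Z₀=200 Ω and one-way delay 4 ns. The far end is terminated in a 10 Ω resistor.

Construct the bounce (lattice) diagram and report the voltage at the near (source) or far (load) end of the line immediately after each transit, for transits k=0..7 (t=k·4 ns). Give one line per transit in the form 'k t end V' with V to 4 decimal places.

Γ_L=-0.904762, Γ_S=-0.333333; launch V₁=10·200/300=6.666667
k=0 src: V=6.6667
k=1 load: inc=6.666667, refl=6.666667·-0.904762=-6.0317; V=0.000000+6.666667+-6.031746=0.6349
k=2 src: inc=-6.031746, refl=-6.031746·-0.333333=2.0106; V=6.666667+-6.031746+2.010582=2.6455
k=3 load: inc=2.010582, refl=2.010582·-0.904762=-1.8191; V=0.634921+2.010582+-1.819098=0.8264
k=4 src: inc=-1.819098, refl=-1.819098·-0.333333=0.6064; V=2.645503+-1.819098+0.606366=1.4328
k=5 load: inc=0.606366, refl=0.606366·-0.904762=-0.5486; V=0.826405+0.606366+-0.548617=0.8842
k=6 src: inc=-0.548617, refl=-0.548617·-0.333333=0.1829; V=1.432771+-0.548617+0.182872=1.0670
k=7 load: inc=0.182872, refl=0.182872·-0.904762=-0.1655; V=0.884154+0.182872+-0.165456=0.9016

0 0 source 6.6667
1 4 load 0.6349
2 8 source 2.6455
3 12 load 0.8264
4 16 source 1.4328
5 20 load 0.8842
6 24 source 1.0670
7 28 load 0.9016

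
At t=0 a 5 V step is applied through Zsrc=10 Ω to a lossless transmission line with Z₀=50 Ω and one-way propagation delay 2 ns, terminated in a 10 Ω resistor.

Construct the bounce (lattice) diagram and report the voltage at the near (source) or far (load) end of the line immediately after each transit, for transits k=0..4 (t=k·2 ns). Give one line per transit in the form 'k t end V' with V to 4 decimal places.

Γ_L=-0.666667, Γ_S=-0.666667; launch V₁=5·50/60=4.166667
k=0 src: V=4.1667
k=1 load: inc=4.166667, refl=4.166667·-0.666667=-2.7778; V=0.000000+4.166667+-2.777778=1.3889
k=2 src: inc=-2.777778, refl=-2.777778·-0.666667=1.8519; V=4.166667+-2.777778+1.851852=3.2407
k=3 load: inc=1.851852, refl=1.851852·-0.666667=-1.2346; V=1.388889+1.851852+-1.234568=2.0062
k=4 src: inc=-1.234568, refl=-1.234568·-0.666667=0.8230; V=3.240741+-1.234568+0.823045=2.8292

0 0 source 4.1667
1 2 load 1.3889
2 4 source 3.2407
3 6 load 2.0062
4 8 source 2.8292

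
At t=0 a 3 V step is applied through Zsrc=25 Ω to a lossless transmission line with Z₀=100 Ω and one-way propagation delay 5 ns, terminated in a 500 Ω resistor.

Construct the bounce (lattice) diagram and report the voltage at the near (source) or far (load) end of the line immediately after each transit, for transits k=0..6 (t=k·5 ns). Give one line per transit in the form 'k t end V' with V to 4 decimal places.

Γ_L=0.666667, Γ_S=-0.600000; launch V₁=3·100/125=2.400000
k=0 src: V=2.4000
k=1 load: inc=2.400000, refl=2.400000·0.666667=1.6000; V=0.000000+2.400000+1.600000=4.0000
k=2 src: inc=1.600000, refl=1.600000·-0.600000=-0.9600; V=2.400000+1.600000+-0.960000=3.0400
k=3 load: inc=-0.960000, refl=-0.960000·0.666667=-0.6400; V=4.000000+-0.960000+-0.640000=2.4000
k=4 src: inc=-0.640000, refl=-0.640000·-0.600000=0.3840; V=3.040000+-0.640000+0.384000=2.7840
k=5 load: inc=0.384000, refl=0.384000·0.666667=0.2560; V=2.400000+0.384000+0.256000=3.0400
k=6 src: inc=0.256000, refl=0.256000·-0.600000=-0.1536; V=2.784000+0.256000+-0.153600=2.8864

0 0 source 2.4000
1 5 load 4.0000
2 10 source 3.0400
3 15 load 2.4000
4 20 source 2.7840
5 25 load 3.0400
6 30 source 2.8864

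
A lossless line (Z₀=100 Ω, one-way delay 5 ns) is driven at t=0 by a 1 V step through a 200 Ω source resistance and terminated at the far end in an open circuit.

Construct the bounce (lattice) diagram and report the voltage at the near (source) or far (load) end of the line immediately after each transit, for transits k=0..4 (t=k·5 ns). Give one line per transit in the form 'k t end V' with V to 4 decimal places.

Γ_L=1.000000, Γ_S=0.333333; launch V₁=1·100/300=0.333333
k=0 src: V=0.3333
k=1 load: inc=0.333333, refl=0.333333·1.000000=0.3333; V=0.000000+0.333333+0.333333=0.6667
k=2 src: inc=0.333333, refl=0.333333·0.333333=0.1111; V=0.333333+0.333333+0.111111=0.7778
k=3 load: inc=0.111111, refl=0.111111·1.000000=0.1111; V=0.666667+0.111111+0.111111=0.8889
k=4 src: inc=0.111111, refl=0.111111·0.333333=0.0370; V=0.777778+0.111111+0.037037=0.9259

0 0 source 0.3333
1 5 load 0.6667
2 10 source 0.7778
3 15 load 0.8889
4 20 source 0.9259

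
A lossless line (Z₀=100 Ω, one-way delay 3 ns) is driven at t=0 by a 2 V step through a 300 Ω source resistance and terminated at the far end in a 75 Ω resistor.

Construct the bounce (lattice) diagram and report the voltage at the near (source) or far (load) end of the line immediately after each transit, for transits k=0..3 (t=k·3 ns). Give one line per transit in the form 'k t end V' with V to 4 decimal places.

0 0 source 0.5000
1 3 load 0.4286
2 6 source 0.3929
3 9 load 0.3980

Γ_L=-0.142857, Γ_S=0.500000; launch V₁=2·100/400=0.500000
k=0 src: V=0.5000
k=1 load: inc=0.500000, refl=0.500000·-0.142857=-0.0714; V=0.000000+0.500000+-0.071429=0.4286
k=2 src: inc=-0.071429, refl=-0.071429·0.500000=-0.0357; V=0.500000+-0.071429+-0.035714=0.3929
k=3 load: inc=-0.035714, refl=-0.035714·-0.142857=0.0051; V=0.428571+-0.035714+0.005102=0.3980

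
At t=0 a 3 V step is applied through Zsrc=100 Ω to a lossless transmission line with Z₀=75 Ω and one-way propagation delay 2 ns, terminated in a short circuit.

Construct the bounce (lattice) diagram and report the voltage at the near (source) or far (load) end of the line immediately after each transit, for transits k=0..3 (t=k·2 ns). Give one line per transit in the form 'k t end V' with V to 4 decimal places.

Γ_L=-1.000000, Γ_S=0.142857; launch V₁=3·75/175=1.285714
k=0 src: V=1.2857
k=1 load: inc=1.285714, refl=1.285714·-1.000000=-1.2857; V=0.000000+1.285714+-1.285714=0.0000
k=2 src: inc=-1.285714, refl=-1.285714·0.142857=-0.1837; V=1.285714+-1.285714+-0.183673=-0.1837
k=3 load: inc=-0.183673, refl=-0.183673·-1.000000=0.1837; V=0.000000+-0.183673+0.183673=0.0000

0 0 source 1.2857
1 2 load 0.0000
2 4 source -0.1837
3 6 load 0.0000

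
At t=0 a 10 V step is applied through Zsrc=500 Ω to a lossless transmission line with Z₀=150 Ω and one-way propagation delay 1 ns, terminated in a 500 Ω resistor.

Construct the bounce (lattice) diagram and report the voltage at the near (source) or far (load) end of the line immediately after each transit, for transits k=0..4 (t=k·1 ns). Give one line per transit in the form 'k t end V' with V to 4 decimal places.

0 0 source 2.3077
1 1 load 3.5503
2 2 source 4.2194
3 3 load 4.5797
4 4 source 4.7737

Γ_L=0.538462, Γ_S=0.538462; launch V₁=10·150/650=2.307692
k=0 src: V=2.3077
k=1 load: inc=2.307692, refl=2.307692·0.538462=1.2426; V=0.000000+2.307692+1.242604=3.5503
k=2 src: inc=1.242604, refl=1.242604·0.538462=0.6691; V=2.307692+1.242604+0.669094=4.2194
k=3 load: inc=0.669094, refl=0.669094·0.538462=0.3603; V=3.550296+0.669094+0.360282=4.5797
k=4 src: inc=0.360282, refl=0.360282·0.538462=0.1940; V=4.219390+0.360282+0.193998=4.7737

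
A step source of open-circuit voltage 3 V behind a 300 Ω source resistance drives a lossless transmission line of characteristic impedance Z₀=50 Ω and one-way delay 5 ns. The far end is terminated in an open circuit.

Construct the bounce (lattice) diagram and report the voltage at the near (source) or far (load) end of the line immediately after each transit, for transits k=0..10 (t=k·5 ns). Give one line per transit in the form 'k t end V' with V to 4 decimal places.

Γ_L=1.000000, Γ_S=0.714286; launch V₁=3·50/350=0.428571
k=0 src: V=0.4286
k=1 load: inc=0.428571, refl=0.428571·1.000000=0.4286; V=0.000000+0.428571+0.428571=0.8571
k=2 src: inc=0.428571, refl=0.428571·0.714286=0.3061; V=0.428571+0.428571+0.306122=1.1633
k=3 load: inc=0.306122, refl=0.306122·1.000000=0.3061; V=0.857143+0.306122+0.306122=1.4694
k=4 src: inc=0.306122, refl=0.306122·0.714286=0.2187; V=1.163265+0.306122+0.218659=1.6880
k=5 load: inc=0.218659, refl=0.218659·1.000000=0.2187; V=1.469388+0.218659+0.218659=1.9067
k=6 src: inc=0.218659, refl=0.218659·0.714286=0.1562; V=1.688047+0.218659+0.156185=2.0629
k=7 load: inc=0.156185, refl=0.156185·1.000000=0.1562; V=1.906706+0.156185+0.156185=2.2191
k=8 src: inc=0.156185, refl=0.156185·0.714286=0.1116; V=2.062890+0.156185+0.111561=2.3306
k=9 load: inc=0.111561, refl=0.111561·1.000000=0.1116; V=2.219075+0.111561+0.111561=2.4422
k=10 src: inc=0.111561, refl=0.111561·0.714286=0.0797; V=2.330636+0.111561+0.079686=2.5219

0 0 source 0.4286
1 5 load 0.8571
2 10 source 1.1633
3 15 load 1.4694
4 20 source 1.6880
5 25 load 1.9067
6 30 source 2.0629
7 35 load 2.2191
8 40 source 2.3306
9 45 load 2.4422
10 50 source 2.5219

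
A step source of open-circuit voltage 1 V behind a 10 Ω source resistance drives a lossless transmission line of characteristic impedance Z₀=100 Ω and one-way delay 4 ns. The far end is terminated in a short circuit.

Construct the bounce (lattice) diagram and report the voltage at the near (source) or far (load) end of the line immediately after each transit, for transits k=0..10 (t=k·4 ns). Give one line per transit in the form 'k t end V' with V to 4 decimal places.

Γ_L=-1.000000, Γ_S=-0.818182; launch V₁=1·100/110=0.909091
k=0 src: V=0.9091
k=1 load: inc=0.909091, refl=0.909091·-1.000000=-0.9091; V=0.000000+0.909091+-0.909091=0.0000
k=2 src: inc=-0.909091, refl=-0.909091·-0.818182=0.7438; V=0.909091+-0.909091+0.743802=0.7438
k=3 load: inc=0.743802, refl=0.743802·-1.000000=-0.7438; V=0.000000+0.743802+-0.743802=0.0000
k=4 src: inc=-0.743802, refl=-0.743802·-0.818182=0.6086; V=0.743802+-0.743802+0.608565=0.6086
k=5 load: inc=0.608565, refl=0.608565·-1.000000=-0.6086; V=0.000000+0.608565+-0.608565=0.0000
k=6 src: inc=-0.608565, refl=-0.608565·-0.818182=0.4979; V=0.608565+-0.608565+0.497917=0.4979
k=7 load: inc=0.497917, refl=0.497917·-1.000000=-0.4979; V=0.000000+0.497917+-0.497917=0.0000
k=8 src: inc=-0.497917, refl=-0.497917·-0.818182=0.4074; V=0.497917+-0.497917+0.407386=0.4074
k=9 load: inc=0.407386, refl=0.407386·-1.000000=-0.4074; V=0.000000+0.407386+-0.407386=0.0000
k=10 src: inc=-0.407386, refl=-0.407386·-0.818182=0.3333; V=0.407386+-0.407386+0.333316=0.3333

0 0 source 0.9091
1 4 load 0.0000
2 8 source 0.7438
3 12 load 0.0000
4 16 source 0.6086
5 20 load 0.0000
6 24 source 0.4979
7 28 load 0.0000
8 32 source 0.4074
9 36 load 0.0000
10 40 source 0.3333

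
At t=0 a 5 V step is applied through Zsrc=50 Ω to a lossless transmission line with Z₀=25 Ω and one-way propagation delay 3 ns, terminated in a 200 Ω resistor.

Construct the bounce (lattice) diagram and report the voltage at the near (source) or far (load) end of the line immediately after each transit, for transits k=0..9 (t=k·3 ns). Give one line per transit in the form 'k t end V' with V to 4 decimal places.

0 0 source 1.6667
1 3 load 2.9630
2 6 source 3.3951
3 9 load 3.7311
4 12 source 3.8432
5 15 load 3.9303
6 18 source 3.9593
7 21 load 3.9819
8 24 source 3.9895
9 27 load 3.9953

Γ_L=0.777778, Γ_S=0.333333; launch V₁=5·25/75=1.666667
k=0 src: V=1.6667
k=1 load: inc=1.666667, refl=1.666667·0.777778=1.2963; V=0.000000+1.666667+1.296296=2.9630
k=2 src: inc=1.296296, refl=1.296296·0.333333=0.4321; V=1.666667+1.296296+0.432099=3.3951
k=3 load: inc=0.432099, refl=0.432099·0.777778=0.3361; V=2.962963+0.432099+0.336077=3.7311
k=4 src: inc=0.336077, refl=0.336077·0.333333=0.1120; V=3.395062+0.336077+0.112026=3.8432
k=5 load: inc=0.112026, refl=0.112026·0.777778=0.0871; V=3.731139+0.112026+0.087131=3.9303
k=6 src: inc=0.087131, refl=0.087131·0.333333=0.0290; V=3.843164+0.087131+0.029044=3.9593
k=7 load: inc=0.029044, refl=0.029044·0.777778=0.0226; V=3.930295+0.029044+0.022590=3.9819
k=8 src: inc=0.022590, refl=0.022590·0.333333=0.0075; V=3.959339+0.022590+0.007530=3.9895
k=9 load: inc=0.007530, refl=0.007530·0.777778=0.0059; V=3.981928+0.007530+0.005857=3.9953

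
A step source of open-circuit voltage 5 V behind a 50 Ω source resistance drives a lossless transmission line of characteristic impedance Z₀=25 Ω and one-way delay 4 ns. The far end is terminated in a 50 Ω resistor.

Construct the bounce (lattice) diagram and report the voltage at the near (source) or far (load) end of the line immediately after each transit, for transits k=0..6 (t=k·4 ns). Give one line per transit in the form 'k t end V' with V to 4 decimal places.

0 0 source 1.6667
1 4 load 2.2222
2 8 source 2.4074
3 12 load 2.4691
4 16 source 2.4897
5 20 load 2.4966
6 24 source 2.4989

Γ_L=0.333333, Γ_S=0.333333; launch V₁=5·25/75=1.666667
k=0 src: V=1.6667
k=1 load: inc=1.666667, refl=1.666667·0.333333=0.5556; V=0.000000+1.666667+0.555556=2.2222
k=2 src: inc=0.555556, refl=0.555556·0.333333=0.1852; V=1.666667+0.555556+0.185185=2.4074
k=3 load: inc=0.185185, refl=0.185185·0.333333=0.0617; V=2.222222+0.185185+0.061728=2.4691
k=4 src: inc=0.061728, refl=0.061728·0.333333=0.0206; V=2.407407+0.061728+0.020576=2.4897
k=5 load: inc=0.020576, refl=0.020576·0.333333=0.0069; V=2.469136+0.020576+0.006859=2.4966
k=6 src: inc=0.006859, refl=0.006859·0.333333=0.0023; V=2.489712+0.006859+0.002286=2.4989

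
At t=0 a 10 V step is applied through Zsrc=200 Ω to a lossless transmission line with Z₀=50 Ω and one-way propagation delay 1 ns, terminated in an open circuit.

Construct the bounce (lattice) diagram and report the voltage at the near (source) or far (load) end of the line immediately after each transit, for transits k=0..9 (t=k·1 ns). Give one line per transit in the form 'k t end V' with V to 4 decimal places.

Γ_L=1.000000, Γ_S=0.600000; launch V₁=10·50/250=2.000000
k=0 src: V=2.0000
k=1 load: inc=2.000000, refl=2.000000·1.000000=2.0000; V=0.000000+2.000000+2.000000=4.0000
k=2 src: inc=2.000000, refl=2.000000·0.600000=1.2000; V=2.000000+2.000000+1.200000=5.2000
k=3 load: inc=1.200000, refl=1.200000·1.000000=1.2000; V=4.000000+1.200000+1.200000=6.4000
k=4 src: inc=1.200000, refl=1.200000·0.600000=0.7200; V=5.200000+1.200000+0.720000=7.1200
k=5 load: inc=0.720000, refl=0.720000·1.000000=0.7200; V=6.400000+0.720000+0.720000=7.8400
k=6 src: inc=0.720000, refl=0.720000·0.600000=0.4320; V=7.120000+0.720000+0.432000=8.2720
k=7 load: inc=0.432000, refl=0.432000·1.000000=0.4320; V=7.840000+0.432000+0.432000=8.7040
k=8 src: inc=0.432000, refl=0.432000·0.600000=0.2592; V=8.272000+0.432000+0.259200=8.9632
k=9 load: inc=0.259200, refl=0.259200·1.000000=0.2592; V=8.704000+0.259200+0.259200=9.2224

0 0 source 2.0000
1 1 load 4.0000
2 2 source 5.2000
3 3 load 6.4000
4 4 source 7.1200
5 5 load 7.8400
6 6 source 8.2720
7 7 load 8.7040
8 8 source 8.9632
9 9 load 9.2224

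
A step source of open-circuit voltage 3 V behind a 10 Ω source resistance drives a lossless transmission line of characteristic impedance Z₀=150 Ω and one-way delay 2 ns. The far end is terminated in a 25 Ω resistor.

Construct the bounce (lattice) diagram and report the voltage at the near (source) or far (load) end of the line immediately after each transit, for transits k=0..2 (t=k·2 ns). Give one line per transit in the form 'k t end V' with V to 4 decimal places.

0 0 source 2.8125
1 2 load 0.8036
2 4 source 2.5614

Γ_L=-0.714286, Γ_S=-0.875000; launch V₁=3·150/160=2.812500
k=0 src: V=2.8125
k=1 load: inc=2.812500, refl=2.812500·-0.714286=-2.0089; V=0.000000+2.812500+-2.008929=0.8036
k=2 src: inc=-2.008929, refl=-2.008929·-0.875000=1.7578; V=2.812500+-2.008929+1.757812=2.5614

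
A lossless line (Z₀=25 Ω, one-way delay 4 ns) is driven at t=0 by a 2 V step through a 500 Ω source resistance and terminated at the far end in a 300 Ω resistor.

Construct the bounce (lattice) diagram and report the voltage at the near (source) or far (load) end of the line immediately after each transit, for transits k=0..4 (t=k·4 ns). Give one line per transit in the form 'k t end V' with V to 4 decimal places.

0 0 source 0.0952
1 4 load 0.1758
2 8 source 0.2487
3 12 load 0.3104
4 16 source 0.3662

Γ_L=0.846154, Γ_S=0.904762; launch V₁=2·25/525=0.095238
k=0 src: V=0.0952
k=1 load: inc=0.095238, refl=0.095238·0.846154=0.0806; V=0.000000+0.095238+0.080586=0.1758
k=2 src: inc=0.080586, refl=0.080586·0.904762=0.0729; V=0.095238+0.080586+0.072911=0.2487
k=3 load: inc=0.072911, refl=0.072911·0.846154=0.0617; V=0.175824+0.072911+0.061694=0.3104
k=4 src: inc=0.061694, refl=0.061694·0.904762=0.0558; V=0.248735+0.061694+0.055818=0.3662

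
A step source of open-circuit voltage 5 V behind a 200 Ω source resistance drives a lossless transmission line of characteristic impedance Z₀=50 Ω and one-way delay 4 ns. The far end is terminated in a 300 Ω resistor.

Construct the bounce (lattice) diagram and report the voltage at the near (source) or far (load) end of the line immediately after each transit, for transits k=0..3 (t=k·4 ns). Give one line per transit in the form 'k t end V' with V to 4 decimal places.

Γ_L=0.714286, Γ_S=0.600000; launch V₁=5·50/250=1.000000
k=0 src: V=1.0000
k=1 load: inc=1.000000, refl=1.000000·0.714286=0.7143; V=0.000000+1.000000+0.714286=1.7143
k=2 src: inc=0.714286, refl=0.714286·0.600000=0.4286; V=1.000000+0.714286+0.428571=2.1429
k=3 load: inc=0.428571, refl=0.428571·0.714286=0.3061; V=1.714286+0.428571+0.306122=2.4490

0 0 source 1.0000
1 4 load 1.7143
2 8 source 2.1429
3 12 load 2.4490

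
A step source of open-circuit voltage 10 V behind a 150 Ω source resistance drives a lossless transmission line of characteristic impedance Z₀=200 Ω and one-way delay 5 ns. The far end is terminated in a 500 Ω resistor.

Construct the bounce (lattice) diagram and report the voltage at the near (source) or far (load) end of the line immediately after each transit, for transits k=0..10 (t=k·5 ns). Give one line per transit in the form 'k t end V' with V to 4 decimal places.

0 0 source 5.7143
1 5 load 8.1633
2 10 source 7.8134
3 15 load 7.6635
4 20 source 7.6849
5 25 load 7.6941
6 30 source 7.6928
7 35 load 7.6922
8 40 source 7.6923
9 45 load 7.6923
10 50 source 7.6923

Γ_L=0.428571, Γ_S=-0.142857; launch V₁=10·200/350=5.714286
k=0 src: V=5.7143
k=1 load: inc=5.714286, refl=5.714286·0.428571=2.4490; V=0.000000+5.714286+2.448980=8.1633
k=2 src: inc=2.448980, refl=2.448980·-0.142857=-0.3499; V=5.714286+2.448980+-0.349854=7.8134
k=3 load: inc=-0.349854, refl=-0.349854·0.428571=-0.1499; V=8.163265+-0.349854+-0.149938=7.6635
k=4 src: inc=-0.149938, refl=-0.149938·-0.142857=0.0214; V=7.813411+-0.149938+0.021420=7.6849
k=5 load: inc=0.021420, refl=0.021420·0.428571=0.0092; V=7.663474+0.021420+0.009180=7.6941
k=6 src: inc=0.009180, refl=0.009180·-0.142857=-0.0013; V=7.684893+0.009180+-0.001311=7.6928
k=7 load: inc=-0.001311, refl=-0.001311·0.428571=-0.0006; V=7.694073+-0.001311+-0.000562=7.6922
k=8 src: inc=-0.000562, refl=-0.000562·-0.142857=0.0001; V=7.692762+-0.000562+0.000080=7.6923
k=9 load: inc=0.000080, refl=0.000080·0.428571=0.0000; V=7.692200+0.000080+0.000034=7.6923
k=10 src: inc=0.000034, refl=0.000034·-0.142857=-0.0000; V=7.692280+0.000034+-0.000005=7.6923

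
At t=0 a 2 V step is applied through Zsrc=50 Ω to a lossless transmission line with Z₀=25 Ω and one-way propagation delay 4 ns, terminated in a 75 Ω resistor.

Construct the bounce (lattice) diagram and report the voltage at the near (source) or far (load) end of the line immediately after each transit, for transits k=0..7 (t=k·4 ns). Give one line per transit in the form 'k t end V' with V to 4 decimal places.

0 0 source 0.6667
1 4 load 1.0000
2 8 source 1.1111
3 12 load 1.1667
4 16 source 1.1852
5 20 load 1.1944
6 24 source 1.1975
7 28 load 1.1991

Γ_L=0.500000, Γ_S=0.333333; launch V₁=2·25/75=0.666667
k=0 src: V=0.6667
k=1 load: inc=0.666667, refl=0.666667·0.500000=0.3333; V=0.000000+0.666667+0.333333=1.0000
k=2 src: inc=0.333333, refl=0.333333·0.333333=0.1111; V=0.666667+0.333333+0.111111=1.1111
k=3 load: inc=0.111111, refl=0.111111·0.500000=0.0556; V=1.000000+0.111111+0.055556=1.1667
k=4 src: inc=0.055556, refl=0.055556·0.333333=0.0185; V=1.111111+0.055556+0.018519=1.1852
k=5 load: inc=0.018519, refl=0.018519·0.500000=0.0093; V=1.166667+0.018519+0.009259=1.1944
k=6 src: inc=0.009259, refl=0.009259·0.333333=0.0031; V=1.185185+0.009259+0.003086=1.1975
k=7 load: inc=0.003086, refl=0.003086·0.500000=0.0015; V=1.194444+0.003086+0.001543=1.1991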